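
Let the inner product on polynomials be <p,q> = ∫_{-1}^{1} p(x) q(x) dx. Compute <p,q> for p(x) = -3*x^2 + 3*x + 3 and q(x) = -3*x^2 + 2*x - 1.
<p,q> = -12/5

Expand the product: p(x)·q(x) = 9*x^4 - 15*x^3 + 3*x - 3.
∫_{-1}^{1} of each monomial x^k gives [2/(k+1) if k even, 0 if k odd]. Integrating term-by-term (or equivalently evaluating the antiderivative F(x) = 9*x^5/5 - 15*x^4/4 + 3*x^2/2 - 3*x at the endpoints):
  F(1) − F(−1) = -69/20 − (-21/20) = -12/5.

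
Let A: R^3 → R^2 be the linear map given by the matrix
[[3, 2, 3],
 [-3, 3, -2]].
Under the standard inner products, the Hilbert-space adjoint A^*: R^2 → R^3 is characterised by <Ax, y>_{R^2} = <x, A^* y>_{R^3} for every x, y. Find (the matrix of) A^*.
A^* = A^T =
[[3, -3],
 [2, 3],
 [3, -2]]

For real matrices with standard dot products, the defining identity <Ax, y> = <x, A^* y> gives (Ax)^T y = x^T (A^*) y, i.e. x^T A^T y = x^T (A^*) y. Since this holds for all x, y, we must have A^* = A^T. Therefore
A^* =
[[3, -3],
 [2, 3],
 [3, -2]].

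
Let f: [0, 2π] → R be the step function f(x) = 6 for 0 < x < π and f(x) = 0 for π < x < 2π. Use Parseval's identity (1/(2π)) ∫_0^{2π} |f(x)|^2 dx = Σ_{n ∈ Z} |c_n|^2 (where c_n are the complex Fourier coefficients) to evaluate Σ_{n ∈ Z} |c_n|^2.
Σ |c_n|^2 = 18

Parseval equates the L^2 energy of f (normalised by 1/(2π)) with the ℓ^2 sum of its Fourier coefficients: (1/(2π)) ∫_0^{2π} |f|^2 = Σ |c_n|^2.
Compute the left side: (1/(2π)) [∫_0^π 6^2 dx + ∫_π^{2π} 0^2 dx] = (1/(2π)) · (36π + 0π) = (36 + 0)/2 = 18.
So Σ_{n ∈ Z} |c_n|^2 = 18.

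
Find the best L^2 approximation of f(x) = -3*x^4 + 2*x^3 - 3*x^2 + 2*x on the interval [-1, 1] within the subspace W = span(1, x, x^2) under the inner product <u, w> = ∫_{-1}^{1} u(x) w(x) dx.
g(x) = -39*x^2/7 + 16*x/5 + 9/35

The best approximation g ∈ W is the orthogonal projection of f onto W. Writing g = a_0 + a_1 x + a_2 x^2, the coefficients solve the normal equations G · a = b where
  G_{ij} = <φ_i, φ_j> and b_i = <f, φ_i>, with φ_0 = 1, φ_1 = x, φ_2 = x^2.
G =
  [2, 0, 2/3]
  [0, 2/3, 0]
  [2/3, 0, 2/5],
b = (-16/5, 32/15, -72/35).
Solving gives a_0 = 9/35, a_1 = 16/5, a_2 = -39/7, so
  g(x) = -39*x^2/7 + 16*x/5 + 9/35.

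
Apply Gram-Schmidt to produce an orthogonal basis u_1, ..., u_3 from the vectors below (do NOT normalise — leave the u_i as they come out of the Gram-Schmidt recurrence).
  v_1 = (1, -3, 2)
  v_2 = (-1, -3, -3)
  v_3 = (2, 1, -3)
Orthogonal basis:
  u_1 = (1, -3, 2)
  u_2 = (-8/7, -18/7, -23/7)
  u_3 = (735/262, 49/262, -147/131)

Apply the Gram-Schmidt recurrence
  u_1 = v_1
  u_i = v_i − Σ_{j<i} ((v_i · u_j) / (u_j · u_j)) · u_j.

Step by step this gives:
  u_1 = (1, -3, 2)
  u_2 = (-8/7, -18/7, -23/7)
  u_3 = (735/262, 49/262, -147/131)

Orthogonality check:
  u_2 · u_1 = 0 (should be 0)
  u_3 · u_1 = 0 (should be 0)
  u_3 · u_2 = 0 (should be 0)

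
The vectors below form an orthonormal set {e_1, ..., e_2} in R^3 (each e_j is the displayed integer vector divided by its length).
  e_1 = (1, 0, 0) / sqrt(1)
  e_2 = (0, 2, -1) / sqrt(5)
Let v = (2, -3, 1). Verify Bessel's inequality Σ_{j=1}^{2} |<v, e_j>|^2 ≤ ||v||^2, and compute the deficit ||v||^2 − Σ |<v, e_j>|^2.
Σ |<v, e_j>|^2 = 69/5; ||v||^2 = 14; deficit = 1/5

Write each e_j = u_j / sqrt(<u_j, u_j>) where u_j is the displayed integer vector. Then <v, e_j> = <v, u_j> / sqrt(<u_j, u_j>), so |<v, e_j>|^2 = <v, u_j>^2 / <u_j, u_j>.
Coefficients: <v, e_1> = 2/sqrt(1), <v, e_2> = -7/sqrt(5).
Square and sum: Σ |<v, e_j>|^2 = 69/5.
Compute ||v||^2 = v·v = 14.
Deficit = 14 − 69/5 = 1/5 ≥ 0, confirming Bessel's inequality. (The deficit equals ||v − Σ <v,e_j> e_j||^2, the squared distance from v to span{e_j}.)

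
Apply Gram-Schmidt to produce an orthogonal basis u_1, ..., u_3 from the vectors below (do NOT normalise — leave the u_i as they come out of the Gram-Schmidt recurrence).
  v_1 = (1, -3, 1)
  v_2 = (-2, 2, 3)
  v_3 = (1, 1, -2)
Orthogonal basis:
  u_1 = (1, -3, 1)
  u_2 = (-17/11, 7/11, 38/11)
  u_3 = (44/81, 20/81, 16/81)

Apply the Gram-Schmidt recurrence
  u_1 = v_1
  u_i = v_i − Σ_{j<i} ((v_i · u_j) / (u_j · u_j)) · u_j.

Step by step this gives:
  u_1 = (1, -3, 1)
  u_2 = (-17/11, 7/11, 38/11)
  u_3 = (44/81, 20/81, 16/81)

Orthogonality check:
  u_2 · u_1 = 0 (should be 0)
  u_3 · u_1 = 0 (should be 0)
  u_3 · u_2 = 0 (should be 0)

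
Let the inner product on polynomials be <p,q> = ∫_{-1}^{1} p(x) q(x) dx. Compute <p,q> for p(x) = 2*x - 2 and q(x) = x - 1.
<p,q> = 16/3

Expand the product: p(x)·q(x) = 2*x^2 - 4*x + 2.
∫_{-1}^{1} of each monomial x^k gives [2/(k+1) if k even, 0 if k odd]. Integrating term-by-term (or equivalently evaluating the antiderivative F(x) = 2*x^3/3 - 2*x^2 + 2*x at the endpoints):
  F(1) − F(−1) = 2/3 − (-14/3) = 16/3.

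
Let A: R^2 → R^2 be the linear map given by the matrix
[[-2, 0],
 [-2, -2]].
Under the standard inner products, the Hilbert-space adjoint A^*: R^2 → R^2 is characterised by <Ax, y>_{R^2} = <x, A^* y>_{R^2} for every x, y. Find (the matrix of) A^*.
A^* = A^T =
[[-2, -2],
 [0, -2]]

For real matrices with standard dot products, the defining identity <Ax, y> = <x, A^* y> gives (Ax)^T y = x^T (A^*) y, i.e. x^T A^T y = x^T (A^*) y. Since this holds for all x, y, we must have A^* = A^T. Therefore
A^* =
[[-2, -2],
 [0, -2]].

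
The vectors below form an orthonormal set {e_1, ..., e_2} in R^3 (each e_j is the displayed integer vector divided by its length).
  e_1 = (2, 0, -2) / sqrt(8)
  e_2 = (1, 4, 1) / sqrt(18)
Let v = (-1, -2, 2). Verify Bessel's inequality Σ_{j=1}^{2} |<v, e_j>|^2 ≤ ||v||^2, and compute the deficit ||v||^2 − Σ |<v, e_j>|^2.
Σ |<v, e_j>|^2 = 65/9; ||v||^2 = 9; deficit = 16/9

Write each e_j = u_j / sqrt(<u_j, u_j>) where u_j is the displayed integer vector. Then <v, e_j> = <v, u_j> / sqrt(<u_j, u_j>), so |<v, e_j>|^2 = <v, u_j>^2 / <u_j, u_j>.
Coefficients: <v, e_1> = -6/sqrt(8), <v, e_2> = -7/sqrt(18).
Square and sum: Σ |<v, e_j>|^2 = 65/9.
Compute ||v||^2 = v·v = 9.
Deficit = 9 − 65/9 = 16/9 ≥ 0, confirming Bessel's inequality. (The deficit equals ||v − Σ <v,e_j> e_j||^2, the squared distance from v to span{e_j}.)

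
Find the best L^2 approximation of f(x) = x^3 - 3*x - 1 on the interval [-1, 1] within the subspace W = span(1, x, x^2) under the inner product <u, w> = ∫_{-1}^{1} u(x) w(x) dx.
g(x) = -12*x/5 - 1

The best approximation g ∈ W is the orthogonal projection of f onto W. Writing g = a_0 + a_1 x + a_2 x^2, the coefficients solve the normal equations G · a = b where
  G_{ij} = <φ_i, φ_j> and b_i = <f, φ_i>, with φ_0 = 1, φ_1 = x, φ_2 = x^2.
G =
  [2, 0, 2/3]
  [0, 2/3, 0]
  [2/3, 0, 2/5],
b = (-2, -8/5, -2/3).
Solving gives a_0 = -1, a_1 = -12/5, a_2 = 0, so
  g(x) = -12*x/5 - 1.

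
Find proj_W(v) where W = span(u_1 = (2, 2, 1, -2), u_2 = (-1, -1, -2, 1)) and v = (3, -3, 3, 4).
proj_W(v) = (-4/3, -4/3, 3, 4/3)

Set up U = [u_1 | ... | u_2] ∈ R^(4×2). The projector onto W = col(U) is P = U (U^T U)^(-1) U^T.
Compute U^T U =
  [13, -8]
  [-8, 7],
and U^T v = (-5, -2).
Solve U^T U · c = U^T v for the coefficients: c = (-17/9, -22/9). The projection is proj_W(v) = U c.
Check: (v - proj_W(v)) · u_1 = 0  (should be 0).
Check: (v - proj_W(v)) · u_2 = 0  (should be 0).
Result: proj_W(v) = (-4/3, -4/3, 3, 4/3).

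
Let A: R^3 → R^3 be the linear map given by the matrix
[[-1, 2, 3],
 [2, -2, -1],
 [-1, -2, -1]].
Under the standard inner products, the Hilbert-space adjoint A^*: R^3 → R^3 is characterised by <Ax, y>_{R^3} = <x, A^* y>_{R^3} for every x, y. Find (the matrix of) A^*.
A^* = A^T =
[[-1, 2, -1],
 [2, -2, -2],
 [3, -1, -1]]

For real matrices with standard dot products, the defining identity <Ax, y> = <x, A^* y> gives (Ax)^T y = x^T (A^*) y, i.e. x^T A^T y = x^T (A^*) y. Since this holds for all x, y, we must have A^* = A^T. Therefore
A^* =
[[-1, 2, -1],
 [2, -2, -2],
 [3, -1, -1]].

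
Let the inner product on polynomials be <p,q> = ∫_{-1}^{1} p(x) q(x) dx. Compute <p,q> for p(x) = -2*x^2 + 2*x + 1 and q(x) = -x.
<p,q> = -4/3

Expand the product: p(x)·q(x) = 2*x^3 - 2*x^2 - x.
∫_{-1}^{1} of each monomial x^k gives [2/(k+1) if k even, 0 if k odd]. Integrating term-by-term (or equivalently evaluating the antiderivative F(x) = x^4/2 - 2*x^3/3 - x^2/2 at the endpoints):
  F(1) − F(−1) = -2/3 − (2/3) = -4/3.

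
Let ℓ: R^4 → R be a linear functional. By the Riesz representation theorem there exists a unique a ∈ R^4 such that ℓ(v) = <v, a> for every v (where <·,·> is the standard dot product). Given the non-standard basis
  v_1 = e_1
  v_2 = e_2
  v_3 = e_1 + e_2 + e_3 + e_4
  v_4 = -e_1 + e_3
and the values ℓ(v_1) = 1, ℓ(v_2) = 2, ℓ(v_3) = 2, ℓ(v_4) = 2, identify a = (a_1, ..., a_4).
a = (1, 2, 3, -4)

Write a = (a_1, ..., a_4) in the standard basis. For each basis vector v_i, ℓ(v_i) = <v_i, a> is a linear equation in the a_j's. Collect the n equations into a matrix system V a = ℓ, where row i of V is v_i (expressed in the standard basis). Since V is invertible (lower-triangular with 1s on the diagonal, up to permutation), solve by back-substitution:
  V =
[[1, 0, 0, 0],
 [0, 1, 0, 0],
 [1, 1, 1, 1],
 [-1, 0, 1, 0]]
  V a = (1, 2, 2, 2)
Solving gives a = (1, 2, 3, -4).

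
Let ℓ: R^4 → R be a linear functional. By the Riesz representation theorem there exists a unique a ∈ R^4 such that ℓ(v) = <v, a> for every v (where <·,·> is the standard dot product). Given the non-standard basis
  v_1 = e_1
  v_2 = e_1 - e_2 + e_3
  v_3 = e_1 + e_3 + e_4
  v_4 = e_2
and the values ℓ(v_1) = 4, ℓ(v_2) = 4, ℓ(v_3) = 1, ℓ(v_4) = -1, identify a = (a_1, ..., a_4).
a = (4, -1, -1, -2)

Write a = (a_1, ..., a_4) in the standard basis. For each basis vector v_i, ℓ(v_i) = <v_i, a> is a linear equation in the a_j's. Collect the n equations into a matrix system V a = ℓ, where row i of V is v_i (expressed in the standard basis). Since V is invertible (lower-triangular with 1s on the diagonal, up to permutation), solve by back-substitution:
  V =
[[1, 0, 0, 0],
 [1, -1, 1, 0],
 [1, 0, 1, 1],
 [0, 1, 0, 0]]
  V a = (4, 4, 1, -1)
Solving gives a = (4, -1, -1, -2).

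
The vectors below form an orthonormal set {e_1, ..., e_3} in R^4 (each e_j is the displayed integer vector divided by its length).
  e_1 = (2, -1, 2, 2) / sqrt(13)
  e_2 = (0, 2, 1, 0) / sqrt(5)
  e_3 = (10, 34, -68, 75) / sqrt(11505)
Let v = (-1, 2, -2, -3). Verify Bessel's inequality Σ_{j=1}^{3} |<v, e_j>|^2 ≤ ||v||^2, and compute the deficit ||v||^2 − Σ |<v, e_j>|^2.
Σ |<v, e_j>|^2 = 2825/177; ||v||^2 = 18; deficit = 361/177

Write each e_j = u_j / sqrt(<u_j, u_j>) where u_j is the displayed integer vector. Then <v, e_j> = <v, u_j> / sqrt(<u_j, u_j>), so |<v, e_j>|^2 = <v, u_j>^2 / <u_j, u_j>.
Coefficients: <v, e_1> = -14/sqrt(13), <v, e_2> = 2/sqrt(5), <v, e_3> = -31/sqrt(11505).
Square and sum: Σ |<v, e_j>|^2 = 2825/177.
Compute ||v||^2 = v·v = 18.
Deficit = 18 − 2825/177 = 361/177 ≥ 0, confirming Bessel's inequality. (The deficit equals ||v − Σ <v,e_j> e_j||^2, the squared distance from v to span{e_j}.)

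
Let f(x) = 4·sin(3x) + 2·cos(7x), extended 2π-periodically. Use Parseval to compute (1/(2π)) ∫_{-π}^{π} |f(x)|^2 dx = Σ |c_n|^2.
Σ |c_n|^2 = 10

Expand |f|^2 and use orthogonality of {sin(nx), cos(mx)} on [-π, π]:
  ∫_{-π}^{π} sin(nx)^2 dx = π, ∫ cos(mx)^2 dx = π, and cross terms integrate to 0.
So ∫_{-π}^{π} f(x)^2 dx = 4^2 · π + 2^2 · π = (16 + 4)π.
Divide by 2π: (16 + 4)/2 = 10.
By Parseval, this equals Σ |c_n|^2.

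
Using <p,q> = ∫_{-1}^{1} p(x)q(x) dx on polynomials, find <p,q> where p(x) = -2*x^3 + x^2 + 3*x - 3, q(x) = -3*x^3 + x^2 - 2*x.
<p,q> = -206/35

Expand the product: p(x)·q(x) = 6*x^6 - 5*x^5 - 4*x^4 + 10*x^3 - 9*x^2 + 6*x.
∫_{-1}^{1} of each monomial x^k gives [2/(k+1) if k even, 0 if k odd]. Integrating term-by-term (or equivalently evaluating the antiderivative F(x) = 6*x^7/7 - 5*x^6/6 - 4*x^5/5 + 5*x^4/2 - 3*x^3 + 3*x^2 at the endpoints):
  F(1) − F(−1) = 181/105 − (799/105) = -206/35.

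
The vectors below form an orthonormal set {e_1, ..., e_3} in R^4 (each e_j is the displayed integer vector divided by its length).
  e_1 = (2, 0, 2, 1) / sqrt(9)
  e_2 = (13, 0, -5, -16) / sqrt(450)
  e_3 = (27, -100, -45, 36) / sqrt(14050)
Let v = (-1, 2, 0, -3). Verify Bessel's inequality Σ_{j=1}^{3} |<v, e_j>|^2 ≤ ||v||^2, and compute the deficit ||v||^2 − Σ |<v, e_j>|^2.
Σ |<v, e_j>|^2 = 3790/281; ||v||^2 = 14; deficit = 144/281

Write each e_j = u_j / sqrt(<u_j, u_j>) where u_j is the displayed integer vector. Then <v, e_j> = <v, u_j> / sqrt(<u_j, u_j>), so |<v, e_j>|^2 = <v, u_j>^2 / <u_j, u_j>.
Coefficients: <v, e_1> = -5/sqrt(9), <v, e_2> = 35/sqrt(450), <v, e_3> = -335/sqrt(14050).
Square and sum: Σ |<v, e_j>|^2 = 3790/281.
Compute ||v||^2 = v·v = 14.
Deficit = 14 − 3790/281 = 144/281 ≥ 0, confirming Bessel's inequality. (The deficit equals ||v − Σ <v,e_j> e_j||^2, the squared distance from v to span{e_j}.)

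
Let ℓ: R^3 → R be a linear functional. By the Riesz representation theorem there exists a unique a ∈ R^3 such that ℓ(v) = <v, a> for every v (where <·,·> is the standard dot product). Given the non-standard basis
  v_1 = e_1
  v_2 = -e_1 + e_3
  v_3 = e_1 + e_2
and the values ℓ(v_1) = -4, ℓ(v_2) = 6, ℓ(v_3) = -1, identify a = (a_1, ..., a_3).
a = (-4, 3, 2)

Write a = (a_1, ..., a_3) in the standard basis. For each basis vector v_i, ℓ(v_i) = <v_i, a> is a linear equation in the a_j's. Collect the n equations into a matrix system V a = ℓ, where row i of V is v_i (expressed in the standard basis). Since V is invertible (lower-triangular with 1s on the diagonal, up to permutation), solve by back-substitution:
  V =
[[1, 0, 0],
 [-1, 0, 1],
 [1, 1, 0]]
  V a = (-4, 6, -1)
Solving gives a = (-4, 3, 2).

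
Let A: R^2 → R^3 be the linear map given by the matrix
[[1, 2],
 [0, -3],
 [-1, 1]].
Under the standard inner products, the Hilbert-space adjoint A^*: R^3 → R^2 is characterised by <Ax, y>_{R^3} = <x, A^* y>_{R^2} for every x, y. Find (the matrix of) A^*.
A^* = A^T =
[[1, 0, -1],
 [2, -3, 1]]

For real matrices with standard dot products, the defining identity <Ax, y> = <x, A^* y> gives (Ax)^T y = x^T (A^*) y, i.e. x^T A^T y = x^T (A^*) y. Since this holds for all x, y, we must have A^* = A^T. Therefore
A^* =
[[1, 0, -1],
 [2, -3, 1]].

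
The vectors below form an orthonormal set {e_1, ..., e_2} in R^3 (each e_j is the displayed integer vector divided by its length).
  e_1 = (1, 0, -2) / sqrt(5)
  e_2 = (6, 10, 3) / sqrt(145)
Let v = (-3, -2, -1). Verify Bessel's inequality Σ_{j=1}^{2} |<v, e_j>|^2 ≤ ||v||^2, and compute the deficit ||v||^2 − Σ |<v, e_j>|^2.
Σ |<v, e_j>|^2 = 342/29; ||v||^2 = 14; deficit = 64/29

Write each e_j = u_j / sqrt(<u_j, u_j>) where u_j is the displayed integer vector. Then <v, e_j> = <v, u_j> / sqrt(<u_j, u_j>), so |<v, e_j>|^2 = <v, u_j>^2 / <u_j, u_j>.
Coefficients: <v, e_1> = -1/sqrt(5), <v, e_2> = -41/sqrt(145).
Square and sum: Σ |<v, e_j>|^2 = 342/29.
Compute ||v||^2 = v·v = 14.
Deficit = 14 − 342/29 = 64/29 ≥ 0, confirming Bessel's inequality. (The deficit equals ||v − Σ <v,e_j> e_j||^2, the squared distance from v to span{e_j}.)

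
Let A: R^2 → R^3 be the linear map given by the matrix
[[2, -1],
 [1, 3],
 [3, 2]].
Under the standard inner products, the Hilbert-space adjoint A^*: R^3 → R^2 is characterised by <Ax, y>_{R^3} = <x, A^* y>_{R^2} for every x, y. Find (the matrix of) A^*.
A^* = A^T =
[[2, 1, 3],
 [-1, 3, 2]]

For real matrices with standard dot products, the defining identity <Ax, y> = <x, A^* y> gives (Ax)^T y = x^T (A^*) y, i.e. x^T A^T y = x^T (A^*) y. Since this holds for all x, y, we must have A^* = A^T. Therefore
A^* =
[[2, 1, 3],
 [-1, 3, 2]].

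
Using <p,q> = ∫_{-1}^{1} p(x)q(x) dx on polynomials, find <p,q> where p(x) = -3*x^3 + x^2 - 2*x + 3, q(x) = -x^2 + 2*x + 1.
<p,q> = -4/5

Expand the product: p(x)·q(x) = 3*x^5 - 7*x^4 + x^3 - 6*x^2 + 4*x + 3.
∫_{-1}^{1} of each monomial x^k gives [2/(k+1) if k even, 0 if k odd]. Integrating term-by-term (or equivalently evaluating the antiderivative F(x) = x^6/2 - 7*x^5/5 + x^4/4 - 2*x^3 + 2*x^2 + 3*x at the endpoints):
  F(1) − F(−1) = 47/20 − (63/20) = -4/5.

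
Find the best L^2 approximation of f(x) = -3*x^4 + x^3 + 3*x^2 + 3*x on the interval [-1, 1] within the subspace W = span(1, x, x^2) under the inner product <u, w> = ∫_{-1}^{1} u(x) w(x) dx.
g(x) = 3*x^2/7 + 18*x/5 + 9/35

The best approximation g ∈ W is the orthogonal projection of f onto W. Writing g = a_0 + a_1 x + a_2 x^2, the coefficients solve the normal equations G · a = b where
  G_{ij} = <φ_i, φ_j> and b_i = <f, φ_i>, with φ_0 = 1, φ_1 = x, φ_2 = x^2.
G =
  [2, 0, 2/3]
  [0, 2/3, 0]
  [2/3, 0, 2/5],
b = (4/5, 12/5, 12/35).
Solving gives a_0 = 9/35, a_1 = 18/5, a_2 = 3/7, so
  g(x) = 3*x^2/7 + 18*x/5 + 9/35.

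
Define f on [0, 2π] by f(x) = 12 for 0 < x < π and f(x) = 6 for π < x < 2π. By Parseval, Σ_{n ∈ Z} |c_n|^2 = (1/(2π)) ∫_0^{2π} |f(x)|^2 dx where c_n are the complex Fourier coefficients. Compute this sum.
Σ |c_n|^2 = 90

Parseval equates the L^2 energy of f (normalised by 1/(2π)) with the ℓ^2 sum of its Fourier coefficients: (1/(2π)) ∫_0^{2π} |f|^2 = Σ |c_n|^2.
Compute the left side: (1/(2π)) [∫_0^π 12^2 dx + ∫_π^{2π} 6^2 dx] = (1/(2π)) · (144π + 36π) = (144 + 36)/2 = 90.
So Σ_{n ∈ Z} |c_n|^2 = 90.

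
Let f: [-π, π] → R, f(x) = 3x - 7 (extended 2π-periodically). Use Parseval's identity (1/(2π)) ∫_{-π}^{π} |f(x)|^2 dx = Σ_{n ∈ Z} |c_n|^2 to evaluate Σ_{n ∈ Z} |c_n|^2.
Σ |c_n|^2 = 3π^2 + 49

Expand and integrate term by term over [-π, π]:
  ∫ (3x)^2 dx = 9·(2π^3/3); ∫ 2·3·(-7)·x dx = 0 (odd integrand); ∫ (-7)^2 dx = 49·2π.
So (1/(2π)) ∫_{-π}^{π} (3x - 7)^2 dx = 9π^2/3 + 49 = 3π^2 + 49.
Parseval ⇒ Σ |c_n|^2 = 3π^2 + 49.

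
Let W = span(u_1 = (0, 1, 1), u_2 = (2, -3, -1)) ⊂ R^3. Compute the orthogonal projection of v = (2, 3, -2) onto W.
proj_W(v) = (-1/3, 2/3, 1/3)

Set up U = [u_1 | ... | u_2] ∈ R^(3×2). The projector onto W = col(U) is P = U (U^T U)^(-1) U^T.
Compute U^T U =
  [2, -4]
  [-4, 14],
and U^T v = (1, -3).
Solve U^T U · c = U^T v for the coefficients: c = (1/6, -1/6). The projection is proj_W(v) = U c.
Check: (v - proj_W(v)) · u_1 = 0  (should be 0).
Check: (v - proj_W(v)) · u_2 = 0  (should be 0).
Result: proj_W(v) = (-1/3, 2/3, 1/3).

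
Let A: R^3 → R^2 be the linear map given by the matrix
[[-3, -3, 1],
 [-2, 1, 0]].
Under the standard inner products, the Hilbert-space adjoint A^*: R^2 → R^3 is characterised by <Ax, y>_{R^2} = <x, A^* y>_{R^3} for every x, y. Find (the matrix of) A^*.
A^* = A^T =
[[-3, -2],
 [-3, 1],
 [1, 0]]

For real matrices with standard dot products, the defining identity <Ax, y> = <x, A^* y> gives (Ax)^T y = x^T (A^*) y, i.e. x^T A^T y = x^T (A^*) y. Since this holds for all x, y, we must have A^* = A^T. Therefore
A^* =
[[-3, -2],
 [-3, 1],
 [1, 0]].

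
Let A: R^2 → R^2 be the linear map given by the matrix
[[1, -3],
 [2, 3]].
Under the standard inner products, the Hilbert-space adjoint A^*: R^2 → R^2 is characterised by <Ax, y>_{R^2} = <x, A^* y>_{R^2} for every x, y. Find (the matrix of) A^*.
A^* = A^T =
[[1, 2],
 [-3, 3]]

For real matrices with standard dot products, the defining identity <Ax, y> = <x, A^* y> gives (Ax)^T y = x^T (A^*) y, i.e. x^T A^T y = x^T (A^*) y. Since this holds for all x, y, we must have A^* = A^T. Therefore
A^* =
[[1, 2],
 [-3, 3]].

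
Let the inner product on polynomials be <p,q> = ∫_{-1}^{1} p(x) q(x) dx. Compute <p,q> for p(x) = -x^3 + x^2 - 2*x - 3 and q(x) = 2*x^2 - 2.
<p,q> = 112/15

Expand the product: p(x)·q(x) = -2*x^5 + 2*x^4 - 2*x^3 - 8*x^2 + 4*x + 6.
∫_{-1}^{1} of each monomial x^k gives [2/(k+1) if k even, 0 if k odd]. Integrating term-by-term (or equivalently evaluating the antiderivative F(x) = -x^6/3 + 2*x^5/5 - x^4/2 - 8*x^3/3 + 2*x^2 + 6*x at the endpoints):
  F(1) − F(−1) = 49/10 − (-77/30) = 112/15.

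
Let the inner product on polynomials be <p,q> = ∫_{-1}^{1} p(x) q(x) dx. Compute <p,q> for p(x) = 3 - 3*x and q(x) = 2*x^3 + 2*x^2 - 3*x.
<p,q> = 38/5

Expand the product: p(x)·q(x) = -6*x^4 + 15*x^2 - 9*x.
∫_{-1}^{1} of each monomial x^k gives [2/(k+1) if k even, 0 if k odd]. Integrating term-by-term (or equivalently evaluating the antiderivative F(x) = -6*x^5/5 + 5*x^3 - 9*x^2/2 at the endpoints):
  F(1) − F(−1) = -7/10 − (-83/10) = 38/5.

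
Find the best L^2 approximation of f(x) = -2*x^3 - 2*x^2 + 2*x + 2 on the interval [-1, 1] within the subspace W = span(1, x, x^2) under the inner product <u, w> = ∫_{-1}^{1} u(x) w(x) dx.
g(x) = -2*x^2 + 4*x/5 + 2

The best approximation g ∈ W is the orthogonal projection of f onto W. Writing g = a_0 + a_1 x + a_2 x^2, the coefficients solve the normal equations G · a = b where
  G_{ij} = <φ_i, φ_j> and b_i = <f, φ_i>, with φ_0 = 1, φ_1 = x, φ_2 = x^2.
G =
  [2, 0, 2/3]
  [0, 2/3, 0]
  [2/3, 0, 2/5],
b = (8/3, 8/15, 8/15).
Solving gives a_0 = 2, a_1 = 4/5, a_2 = -2, so
  g(x) = -2*x^2 + 4*x/5 + 2.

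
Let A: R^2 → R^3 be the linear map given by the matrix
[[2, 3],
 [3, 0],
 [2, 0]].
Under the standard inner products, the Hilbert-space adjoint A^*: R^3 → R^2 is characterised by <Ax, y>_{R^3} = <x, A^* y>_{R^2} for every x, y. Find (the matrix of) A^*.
A^* = A^T =
[[2, 3, 2],
 [3, 0, 0]]

For real matrices with standard dot products, the defining identity <Ax, y> = <x, A^* y> gives (Ax)^T y = x^T (A^*) y, i.e. x^T A^T y = x^T (A^*) y. Since this holds for all x, y, we must have A^* = A^T. Therefore
A^* =
[[2, 3, 2],
 [3, 0, 0]].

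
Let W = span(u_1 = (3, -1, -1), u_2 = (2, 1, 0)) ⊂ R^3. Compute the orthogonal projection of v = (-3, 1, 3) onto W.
proj_W(v) = (-10/3, 5/3, 4/3)

Set up U = [u_1 | ... | u_2] ∈ R^(3×2). The projector onto W = col(U) is P = U (U^T U)^(-1) U^T.
Compute U^T U =
  [11, 5]
  [5, 5],
and U^T v = (-13, -5).
Solve U^T U · c = U^T v for the coefficients: c = (-4/3, 1/3). The projection is proj_W(v) = U c.
Check: (v - proj_W(v)) · u_1 = 0  (should be 0).
Check: (v - proj_W(v)) · u_2 = 0  (should be 0).
Result: proj_W(v) = (-10/3, 5/3, 4/3).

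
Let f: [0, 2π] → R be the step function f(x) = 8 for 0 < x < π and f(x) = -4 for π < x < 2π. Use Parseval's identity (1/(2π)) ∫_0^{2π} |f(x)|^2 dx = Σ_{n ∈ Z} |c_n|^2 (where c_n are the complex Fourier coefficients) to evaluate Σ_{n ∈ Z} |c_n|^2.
Σ |c_n|^2 = 40

Parseval equates the L^2 energy of f (normalised by 1/(2π)) with the ℓ^2 sum of its Fourier coefficients: (1/(2π)) ∫_0^{2π} |f|^2 = Σ |c_n|^2.
Compute the left side: (1/(2π)) [∫_0^π 8^2 dx + ∫_π^{2π} (-4)^2 dx] = (1/(2π)) · (64π + 16π) = (64 + 16)/2 = 40.
So Σ_{n ∈ Z} |c_n|^2 = 40.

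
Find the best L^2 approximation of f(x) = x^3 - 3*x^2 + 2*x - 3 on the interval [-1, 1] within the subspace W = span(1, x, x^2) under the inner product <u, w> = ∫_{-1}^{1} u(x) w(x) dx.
g(x) = -3*x^2 + 13*x/5 - 3

The best approximation g ∈ W is the orthogonal projection of f onto W. Writing g = a_0 + a_1 x + a_2 x^2, the coefficients solve the normal equations G · a = b where
  G_{ij} = <φ_i, φ_j> and b_i = <f, φ_i>, with φ_0 = 1, φ_1 = x, φ_2 = x^2.
G =
  [2, 0, 2/3]
  [0, 2/3, 0]
  [2/3, 0, 2/5],
b = (-8, 26/15, -16/5).
Solving gives a_0 = -3, a_1 = 13/5, a_2 = -3, so
  g(x) = -3*x^2 + 13*x/5 - 3.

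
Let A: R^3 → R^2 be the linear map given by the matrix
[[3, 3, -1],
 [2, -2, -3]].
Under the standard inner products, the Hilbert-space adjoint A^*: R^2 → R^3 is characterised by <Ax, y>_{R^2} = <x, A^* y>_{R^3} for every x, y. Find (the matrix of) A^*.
A^* = A^T =
[[3, 2],
 [3, -2],
 [-1, -3]]

For real matrices with standard dot products, the defining identity <Ax, y> = <x, A^* y> gives (Ax)^T y = x^T (A^*) y, i.e. x^T A^T y = x^T (A^*) y. Since this holds for all x, y, we must have A^* = A^T. Therefore
A^* =
[[3, 2],
 [3, -2],
 [-1, -3]].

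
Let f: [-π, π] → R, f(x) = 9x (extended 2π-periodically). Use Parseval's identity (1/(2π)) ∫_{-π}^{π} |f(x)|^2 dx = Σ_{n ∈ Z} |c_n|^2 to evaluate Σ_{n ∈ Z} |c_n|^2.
Σ |c_n|^2 = 27π^2

Expand and integrate term by term over [-π, π]:
  ∫ (9x)^2 dx = 81·(2π^3/3); ∫ 2·9·(0)·x dx = 0 (odd integrand); ∫ 0^2 dx = 0·2π.
So (1/(2π)) ∫_{-π}^{π} (9x)^2 dx = 81π^2/3 + 0 = 27π^2.
Parseval ⇒ Σ |c_n|^2 = 27π^2.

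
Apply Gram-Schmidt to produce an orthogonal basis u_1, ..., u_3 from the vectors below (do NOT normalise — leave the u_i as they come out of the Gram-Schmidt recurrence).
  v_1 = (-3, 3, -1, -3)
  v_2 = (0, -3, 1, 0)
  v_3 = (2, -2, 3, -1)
Orthogonal basis:
  u_1 = (-3, 3, -1, -3)
  u_2 = (-15/14, -27/14, 9/14, -15/14)
  u_3 = (3/2, 7/10, 21/10, -3/2)

Apply the Gram-Schmidt recurrence
  u_1 = v_1
  u_i = v_i − Σ_{j<i} ((v_i · u_j) / (u_j · u_j)) · u_j.

Step by step this gives:
  u_1 = (-3, 3, -1, -3)
  u_2 = (-15/14, -27/14, 9/14, -15/14)
  u_3 = (3/2, 7/10, 21/10, -3/2)

Orthogonality check:
  u_2 · u_1 = 0 (should be 0)
  u_3 · u_1 = 0 (should be 0)
  u_3 · u_2 = 0 (should be 0)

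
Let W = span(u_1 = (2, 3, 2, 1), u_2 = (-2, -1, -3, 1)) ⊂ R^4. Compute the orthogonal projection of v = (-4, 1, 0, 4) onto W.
proj_W(v) = (-23/21, 55/42, -18/7, 101/42)

Set up U = [u_1 | ... | u_2] ∈ R^(4×2). The projector onto W = col(U) is P = U (U^T U)^(-1) U^T.
Compute U^T U =
  [18, -12]
  [-12, 15],
and U^T v = (-1, 11).
Solve U^T U · c = U^T v for the coefficients: c = (13/14, 31/21). The projection is proj_W(v) = U c.
Check: (v - proj_W(v)) · u_1 = 0  (should be 0).
Check: (v - proj_W(v)) · u_2 = 0  (should be 0).
Result: proj_W(v) = (-23/21, 55/42, -18/7, 101/42).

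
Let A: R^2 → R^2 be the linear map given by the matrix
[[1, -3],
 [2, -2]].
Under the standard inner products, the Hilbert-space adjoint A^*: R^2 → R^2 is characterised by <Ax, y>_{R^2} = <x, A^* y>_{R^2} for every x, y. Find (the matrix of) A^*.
A^* = A^T =
[[1, 2],
 [-3, -2]]

For real matrices with standard dot products, the defining identity <Ax, y> = <x, A^* y> gives (Ax)^T y = x^T (A^*) y, i.e. x^T A^T y = x^T (A^*) y. Since this holds for all x, y, we must have A^* = A^T. Therefore
A^* =
[[1, 2],
 [-3, -2]].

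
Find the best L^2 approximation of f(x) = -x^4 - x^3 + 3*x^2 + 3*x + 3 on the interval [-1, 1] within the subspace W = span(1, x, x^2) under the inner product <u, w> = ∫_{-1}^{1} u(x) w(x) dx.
g(x) = 15*x^2/7 + 12*x/5 + 108/35

The best approximation g ∈ W is the orthogonal projection of f onto W. Writing g = a_0 + a_1 x + a_2 x^2, the coefficients solve the normal equations G · a = b where
  G_{ij} = <φ_i, φ_j> and b_i = <f, φ_i>, with φ_0 = 1, φ_1 = x, φ_2 = x^2.
G =
  [2, 0, 2/3]
  [0, 2/3, 0]
  [2/3, 0, 2/5],
b = (38/5, 8/5, 102/35).
Solving gives a_0 = 108/35, a_1 = 12/5, a_2 = 15/7, so
  g(x) = 15*x^2/7 + 12*x/5 + 108/35.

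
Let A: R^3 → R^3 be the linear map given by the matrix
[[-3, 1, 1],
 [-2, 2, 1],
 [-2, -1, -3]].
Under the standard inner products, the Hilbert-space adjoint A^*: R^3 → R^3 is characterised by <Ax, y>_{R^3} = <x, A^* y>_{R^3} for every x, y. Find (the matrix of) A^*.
A^* = A^T =
[[-3, -2, -2],
 [1, 2, -1],
 [1, 1, -3]]

For real matrices with standard dot products, the defining identity <Ax, y> = <x, A^* y> gives (Ax)^T y = x^T (A^*) y, i.e. x^T A^T y = x^T (A^*) y. Since this holds for all x, y, we must have A^* = A^T. Therefore
A^* =
[[-3, -2, -2],
 [1, 2, -1],
 [1, 1, -3]].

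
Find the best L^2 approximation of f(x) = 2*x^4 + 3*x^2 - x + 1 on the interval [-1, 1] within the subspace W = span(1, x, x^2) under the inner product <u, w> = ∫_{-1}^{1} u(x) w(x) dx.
g(x) = 33*x^2/7 - x + 29/35

The best approximation g ∈ W is the orthogonal projection of f onto W. Writing g = a_0 + a_1 x + a_2 x^2, the coefficients solve the normal equations G · a = b where
  G_{ij} = <φ_i, φ_j> and b_i = <f, φ_i>, with φ_0 = 1, φ_1 = x, φ_2 = x^2.
G =
  [2, 0, 2/3]
  [0, 2/3, 0]
  [2/3, 0, 2/5],
b = (24/5, -2/3, 256/105).
Solving gives a_0 = 29/35, a_1 = -1, a_2 = 33/7, so
  g(x) = 33*x^2/7 - x + 29/35.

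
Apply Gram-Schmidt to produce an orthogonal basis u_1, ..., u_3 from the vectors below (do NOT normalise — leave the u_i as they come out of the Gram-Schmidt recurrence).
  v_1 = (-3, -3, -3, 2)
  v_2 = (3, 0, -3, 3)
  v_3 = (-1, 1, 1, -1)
Orthogonal basis:
  u_1 = (-3, -3, -3, 2)
  u_2 = (111/31, 18/31, -75/31, 81/31)
  u_3 = (-33/89, 62/89, -21/89, 12/89)

Apply the Gram-Schmidt recurrence
  u_1 = v_1
  u_i = v_i − Σ_{j<i} ((v_i · u_j) / (u_j · u_j)) · u_j.

Step by step this gives:
  u_1 = (-3, -3, -3, 2)
  u_2 = (111/31, 18/31, -75/31, 81/31)
  u_3 = (-33/89, 62/89, -21/89, 12/89)

Orthogonality check:
  u_2 · u_1 = 0 (should be 0)
  u_3 · u_1 = 0 (should be 0)
  u_3 · u_2 = 0 (should be 0)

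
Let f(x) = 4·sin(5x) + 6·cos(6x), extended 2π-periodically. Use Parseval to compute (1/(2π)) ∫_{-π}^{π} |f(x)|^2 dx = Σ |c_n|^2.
Σ |c_n|^2 = 26

Expand |f|^2 and use orthogonality of {sin(nx), cos(mx)} on [-π, π]:
  ∫_{-π}^{π} sin(nx)^2 dx = π, ∫ cos(mx)^2 dx = π, and cross terms integrate to 0.
So ∫_{-π}^{π} f(x)^2 dx = 4^2 · π + 6^2 · π = (16 + 36)π.
Divide by 2π: (16 + 36)/2 = 26.
By Parseval, this equals Σ |c_n|^2.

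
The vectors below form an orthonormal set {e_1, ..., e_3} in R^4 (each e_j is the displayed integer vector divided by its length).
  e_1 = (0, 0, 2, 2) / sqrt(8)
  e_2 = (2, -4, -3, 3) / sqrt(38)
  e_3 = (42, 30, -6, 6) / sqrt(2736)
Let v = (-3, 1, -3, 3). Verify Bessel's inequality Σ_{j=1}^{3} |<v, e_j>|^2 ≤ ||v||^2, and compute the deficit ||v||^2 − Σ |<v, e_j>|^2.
Σ |<v, e_j>|^2 = 3; ||v||^2 = 28; deficit = 25

Write each e_j = u_j / sqrt(<u_j, u_j>) where u_j is the displayed integer vector. Then <v, e_j> = <v, u_j> / sqrt(<u_j, u_j>), so |<v, e_j>|^2 = <v, u_j>^2 / <u_j, u_j>.
Coefficients: <v, e_1> = 0/sqrt(8), <v, e_2> = 8/sqrt(38), <v, e_3> = -60/sqrt(2736).
Square and sum: Σ |<v, e_j>|^2 = 3.
Compute ||v||^2 = v·v = 28.
Deficit = 28 − 3 = 25 ≥ 0, confirming Bessel's inequality. (The deficit equals ||v − Σ <v,e_j> e_j||^2, the squared distance from v to span{e_j}.)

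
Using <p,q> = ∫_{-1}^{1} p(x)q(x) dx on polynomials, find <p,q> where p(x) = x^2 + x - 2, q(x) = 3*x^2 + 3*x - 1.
<p,q> = 38/15

Expand the product: p(x)·q(x) = 3*x^4 + 6*x^3 - 4*x^2 - 7*x + 2.
∫_{-1}^{1} of each monomial x^k gives [2/(k+1) if k even, 0 if k odd]. Integrating term-by-term (or equivalently evaluating the antiderivative F(x) = 3*x^5/5 + 3*x^4/2 - 4*x^3/3 - 7*x^2/2 + 2*x at the endpoints):
  F(1) − F(−1) = -11/15 − (-49/15) = 38/15.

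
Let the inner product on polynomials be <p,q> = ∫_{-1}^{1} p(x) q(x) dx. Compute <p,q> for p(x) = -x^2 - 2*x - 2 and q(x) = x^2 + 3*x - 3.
<p,q> = 124/15

Expand the product: p(x)·q(x) = -x^4 - 5*x^3 - 5*x^2 + 6.
∫_{-1}^{1} of each monomial x^k gives [2/(k+1) if k even, 0 if k odd]. Integrating term-by-term (or equivalently evaluating the antiderivative F(x) = -x^5/5 - 5*x^4/4 - 5*x^3/3 + 6*x at the endpoints):
  F(1) − F(−1) = 173/60 − (-323/60) = 124/15.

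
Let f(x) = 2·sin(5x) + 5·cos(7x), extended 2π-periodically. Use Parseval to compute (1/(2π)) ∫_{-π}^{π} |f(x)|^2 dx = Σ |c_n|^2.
Σ |c_n|^2 = 29/2

Expand |f|^2 and use orthogonality of {sin(nx), cos(mx)} on [-π, π]:
  ∫_{-π}^{π} sin(nx)^2 dx = π, ∫ cos(mx)^2 dx = π, and cross terms integrate to 0.
So ∫_{-π}^{π} f(x)^2 dx = 2^2 · π + 5^2 · π = (4 + 25)π.
Divide by 2π: (4 + 25)/2 = 29/2.
By Parseval, this equals Σ |c_n|^2.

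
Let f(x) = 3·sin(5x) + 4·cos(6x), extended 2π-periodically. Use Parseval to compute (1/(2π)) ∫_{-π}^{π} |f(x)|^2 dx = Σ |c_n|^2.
Σ |c_n|^2 = 25/2

Expand |f|^2 and use orthogonality of {sin(nx), cos(mx)} on [-π, π]:
  ∫_{-π}^{π} sin(nx)^2 dx = π, ∫ cos(mx)^2 dx = π, and cross terms integrate to 0.
So ∫_{-π}^{π} f(x)^2 dx = 3^2 · π + 4^2 · π = (9 + 16)π.
Divide by 2π: (9 + 16)/2 = 25/2.
By Parseval, this equals Σ |c_n|^2.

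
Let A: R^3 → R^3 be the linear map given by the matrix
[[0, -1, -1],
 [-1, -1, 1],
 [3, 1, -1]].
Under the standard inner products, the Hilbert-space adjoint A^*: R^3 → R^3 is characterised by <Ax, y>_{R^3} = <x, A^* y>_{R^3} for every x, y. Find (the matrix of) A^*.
A^* = A^T =
[[0, -1, 3],
 [-1, -1, 1],
 [-1, 1, -1]]

For real matrices with standard dot products, the defining identity <Ax, y> = <x, A^* y> gives (Ax)^T y = x^T (A^*) y, i.e. x^T A^T y = x^T (A^*) y. Since this holds for all x, y, we must have A^* = A^T. Therefore
A^* =
[[0, -1, 3],
 [-1, -1, 1],
 [-1, 1, -1]].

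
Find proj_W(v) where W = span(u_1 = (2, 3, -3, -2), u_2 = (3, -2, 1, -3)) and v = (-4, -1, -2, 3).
proj_W(v) = (-101/31, 24/31, 3/31, 101/31)

Set up U = [u_1 | ... | u_2] ∈ R^(4×2). The projector onto W = col(U) is P = U (U^T U)^(-1) U^T.
Compute U^T U =
  [26, 3]
  [3, 23],
and U^T v = (-11, -21).
Solve U^T U · c = U^T v for the coefficients: c = (-10/31, -27/31). The projection is proj_W(v) = U c.
Check: (v - proj_W(v)) · u_1 = 0  (should be 0).
Check: (v - proj_W(v)) · u_2 = 0  (should be 0).
Result: proj_W(v) = (-101/31, 24/31, 3/31, 101/31).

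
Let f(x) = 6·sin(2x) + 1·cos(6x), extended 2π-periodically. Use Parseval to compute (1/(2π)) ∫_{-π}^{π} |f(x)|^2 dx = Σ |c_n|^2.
Σ |c_n|^2 = 37/2

Expand |f|^2 and use orthogonality of {sin(nx), cos(mx)} on [-π, π]:
  ∫_{-π}^{π} sin(nx)^2 dx = π, ∫ cos(mx)^2 dx = π, and cross terms integrate to 0.
So ∫_{-π}^{π} f(x)^2 dx = 6^2 · π + 1^2 · π = (36 + 1)π.
Divide by 2π: (36 + 1)/2 = 37/2.
By Parseval, this equals Σ |c_n|^2.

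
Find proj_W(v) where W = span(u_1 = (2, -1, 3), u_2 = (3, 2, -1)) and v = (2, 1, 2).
proj_W(v) = (31/13, 2/13, 19/13)

Set up U = [u_1 | ... | u_2] ∈ R^(3×2). The projector onto W = col(U) is P = U (U^T U)^(-1) U^T.
Compute U^T U =
  [14, 1]
  [1, 14],
and U^T v = (9, 6).
Solve U^T U · c = U^T v for the coefficients: c = (8/13, 5/13). The projection is proj_W(v) = U c.
Check: (v - proj_W(v)) · u_1 = 0  (should be 0).
Check: (v - proj_W(v)) · u_2 = 0  (should be 0).
Result: proj_W(v) = (31/13, 2/13, 19/13).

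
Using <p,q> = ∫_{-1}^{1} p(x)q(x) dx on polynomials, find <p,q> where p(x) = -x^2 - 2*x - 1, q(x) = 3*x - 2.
<p,q> = 4/3

Expand the product: p(x)·q(x) = -3*x^3 - 4*x^2 + x + 2.
∫_{-1}^{1} of each monomial x^k gives [2/(k+1) if k even, 0 if k odd]. Integrating term-by-term (or equivalently evaluating the antiderivative F(x) = -3*x^4/4 - 4*x^3/3 + x^2/2 + 2*x at the endpoints):
  F(1) − F(−1) = 5/12 − (-11/12) = 4/3.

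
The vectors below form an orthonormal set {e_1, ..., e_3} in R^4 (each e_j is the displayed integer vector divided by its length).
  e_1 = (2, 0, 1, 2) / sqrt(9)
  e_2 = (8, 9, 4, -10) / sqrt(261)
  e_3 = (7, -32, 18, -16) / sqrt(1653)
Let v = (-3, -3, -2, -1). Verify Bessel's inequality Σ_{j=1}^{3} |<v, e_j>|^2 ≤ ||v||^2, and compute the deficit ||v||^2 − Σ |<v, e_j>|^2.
Σ |<v, e_j>|^2 = 1262/57; ||v||^2 = 23; deficit = 49/57

Write each e_j = u_j / sqrt(<u_j, u_j>) where u_j is the displayed integer vector. Then <v, e_j> = <v, u_j> / sqrt(<u_j, u_j>), so |<v, e_j>|^2 = <v, u_j>^2 / <u_j, u_j>.
Coefficients: <v, e_1> = -10/sqrt(9), <v, e_2> = -49/sqrt(261), <v, e_3> = 55/sqrt(1653).
Square and sum: Σ |<v, e_j>|^2 = 1262/57.
Compute ||v||^2 = v·v = 23.
Deficit = 23 − 1262/57 = 49/57 ≥ 0, confirming Bessel's inequality. (The deficit equals ||v − Σ <v,e_j> e_j||^2, the squared distance from v to span{e_j}.)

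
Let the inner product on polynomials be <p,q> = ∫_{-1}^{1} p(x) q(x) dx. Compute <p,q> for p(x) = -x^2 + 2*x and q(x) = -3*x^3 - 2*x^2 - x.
<p,q> = -44/15

Expand the product: p(x)·q(x) = 3*x^5 - 4*x^4 - 3*x^3 - 2*x^2.
∫_{-1}^{1} of each monomial x^k gives [2/(k+1) if k even, 0 if k odd]. Integrating term-by-term (or equivalently evaluating the antiderivative F(x) = x^6/2 - 4*x^5/5 - 3*x^4/4 - 2*x^3/3 at the endpoints):
  F(1) − F(−1) = -103/60 − (73/60) = -44/15.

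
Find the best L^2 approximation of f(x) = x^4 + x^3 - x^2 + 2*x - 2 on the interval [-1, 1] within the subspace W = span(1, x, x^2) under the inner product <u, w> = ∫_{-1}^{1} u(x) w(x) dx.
g(x) = -x^2/7 + 13*x/5 - 73/35

The best approximation g ∈ W is the orthogonal projection of f onto W. Writing g = a_0 + a_1 x + a_2 x^2, the coefficients solve the normal equations G · a = b where
  G_{ij} = <φ_i, φ_j> and b_i = <f, φ_i>, with φ_0 = 1, φ_1 = x, φ_2 = x^2.
G =
  [2, 0, 2/3]
  [0, 2/3, 0]
  [2/3, 0, 2/5],
b = (-64/15, 26/15, -152/105).
Solving gives a_0 = -73/35, a_1 = 13/5, a_2 = -1/7, so
  g(x) = -x^2/7 + 13*x/5 - 73/35.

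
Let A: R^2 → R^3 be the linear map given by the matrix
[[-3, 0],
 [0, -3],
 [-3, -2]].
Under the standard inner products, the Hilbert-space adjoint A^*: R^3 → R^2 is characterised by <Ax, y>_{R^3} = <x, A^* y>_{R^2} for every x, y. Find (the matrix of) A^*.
A^* = A^T =
[[-3, 0, -3],
 [0, -3, -2]]

For real matrices with standard dot products, the defining identity <Ax, y> = <x, A^* y> gives (Ax)^T y = x^T (A^*) y, i.e. x^T A^T y = x^T (A^*) y. Since this holds for all x, y, we must have A^* = A^T. Therefore
A^* =
[[-3, 0, -3],
 [0, -3, -2]].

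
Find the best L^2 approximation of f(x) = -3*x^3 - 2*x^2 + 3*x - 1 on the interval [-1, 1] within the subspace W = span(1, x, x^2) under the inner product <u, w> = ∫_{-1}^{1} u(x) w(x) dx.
g(x) = -2*x^2 + 6*x/5 - 1

The best approximation g ∈ W is the orthogonal projection of f onto W. Writing g = a_0 + a_1 x + a_2 x^2, the coefficients solve the normal equations G · a = b where
  G_{ij} = <φ_i, φ_j> and b_i = <f, φ_i>, with φ_0 = 1, φ_1 = x, φ_2 = x^2.
G =
  [2, 0, 2/3]
  [0, 2/3, 0]
  [2/3, 0, 2/5],
b = (-10/3, 4/5, -22/15).
Solving gives a_0 = -1, a_1 = 6/5, a_2 = -2, so
  g(x) = -2*x^2 + 6*x/5 - 1.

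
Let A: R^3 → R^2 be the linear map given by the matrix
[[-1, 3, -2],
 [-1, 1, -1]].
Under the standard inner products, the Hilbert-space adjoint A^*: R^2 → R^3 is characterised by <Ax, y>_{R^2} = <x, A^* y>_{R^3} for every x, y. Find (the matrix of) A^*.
A^* = A^T =
[[-1, -1],
 [3, 1],
 [-2, -1]]

For real matrices with standard dot products, the defining identity <Ax, y> = <x, A^* y> gives (Ax)^T y = x^T (A^*) y, i.e. x^T A^T y = x^T (A^*) y. Since this holds for all x, y, we must have A^* = A^T. Therefore
A^* =
[[-1, -1],
 [3, 1],
 [-2, -1]].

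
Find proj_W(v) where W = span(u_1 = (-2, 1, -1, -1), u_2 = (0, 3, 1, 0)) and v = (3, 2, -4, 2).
proj_W(v) = (8/11, 5/11, 7/11, 4/11)

Set up U = [u_1 | ... | u_2] ∈ R^(4×2). The projector onto W = col(U) is P = U (U^T U)^(-1) U^T.
Compute U^T U =
  [7, 2]
  [2, 10],
and U^T v = (-2, 2).
Solve U^T U · c = U^T v for the coefficients: c = (-4/11, 3/11). The projection is proj_W(v) = U c.
Check: (v - proj_W(v)) · u_1 = 0  (should be 0).
Check: (v - proj_W(v)) · u_2 = 0  (should be 0).
Result: proj_W(v) = (8/11, 5/11, 7/11, 4/11).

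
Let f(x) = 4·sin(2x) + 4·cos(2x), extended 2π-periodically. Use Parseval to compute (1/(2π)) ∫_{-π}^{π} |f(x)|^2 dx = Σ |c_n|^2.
Σ |c_n|^2 = 16

Expand |f|^2 and use orthogonality of {sin(nx), cos(mx)} on [-π, π]:
  ∫_{-π}^{π} sin(nx)^2 dx = π, ∫ cos(mx)^2 dx = π, and cross terms integrate to 0.
So ∫_{-π}^{π} f(x)^2 dx = 4^2 · π + 4^2 · π = (16 + 16)π.
Divide by 2π: (16 + 16)/2 = 16.
By Parseval, this equals Σ |c_n|^2.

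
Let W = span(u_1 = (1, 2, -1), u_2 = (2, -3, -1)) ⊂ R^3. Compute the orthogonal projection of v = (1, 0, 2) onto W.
proj_W(v) = (-4/15, -19/75, 17/75)

Set up U = [u_1 | ... | u_2] ∈ R^(3×2). The projector onto W = col(U) is P = U (U^T U)^(-1) U^T.
Compute U^T U =
  [6, -3]
  [-3, 14],
and U^T v = (-1, 0).
Solve U^T U · c = U^T v for the coefficients: c = (-14/75, -1/25). The projection is proj_W(v) = U c.
Check: (v - proj_W(v)) · u_1 = 0  (should be 0).
Check: (v - proj_W(v)) · u_2 = 0  (should be 0).
Result: proj_W(v) = (-4/15, -19/75, 17/75).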